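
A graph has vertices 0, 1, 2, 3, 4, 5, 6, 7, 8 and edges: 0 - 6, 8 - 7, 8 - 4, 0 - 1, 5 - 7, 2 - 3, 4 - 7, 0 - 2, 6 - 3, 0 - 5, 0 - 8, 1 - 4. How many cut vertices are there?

Removing 0 increases the component count from 1 to 2, so 0 is a cut vertex.
By contrast removing 7 leaves 1 component; it is not a cut vertex. No other vertex is a cut vertex either.

1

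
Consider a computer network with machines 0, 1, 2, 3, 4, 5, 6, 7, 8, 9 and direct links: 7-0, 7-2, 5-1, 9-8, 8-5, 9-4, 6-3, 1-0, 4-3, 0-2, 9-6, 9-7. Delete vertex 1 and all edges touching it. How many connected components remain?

With 1 gone, the remaining components are: {0, 2, 3, 4, 5, 6, 7, 8, 9}.
That is 1 component.

1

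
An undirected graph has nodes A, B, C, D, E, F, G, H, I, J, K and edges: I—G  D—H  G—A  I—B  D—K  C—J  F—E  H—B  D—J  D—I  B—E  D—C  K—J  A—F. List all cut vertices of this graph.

D

Removing D increases the component count from 1 to 2, so D is a cut vertex.
By contrast removing B leaves 1 component; it is not a cut vertex. No other vertex is a cut vertex either.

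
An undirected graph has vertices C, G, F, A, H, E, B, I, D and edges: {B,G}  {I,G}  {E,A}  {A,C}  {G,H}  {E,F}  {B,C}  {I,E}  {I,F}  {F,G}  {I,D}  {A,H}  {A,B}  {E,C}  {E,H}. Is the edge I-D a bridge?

Yes

Removing I-D leaves no path between I and D: the component count goes from 1 to 2. So it is a bridge.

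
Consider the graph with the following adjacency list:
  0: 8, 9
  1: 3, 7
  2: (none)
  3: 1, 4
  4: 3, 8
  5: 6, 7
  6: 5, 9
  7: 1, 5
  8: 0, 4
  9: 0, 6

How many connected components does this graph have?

2 is isolated — a component by itself.
Starting from 0 we can reach 0, 1, 3, 4, 5, 6, 7, 8, 9. That is one component of size 9.
Total: 2 components.

2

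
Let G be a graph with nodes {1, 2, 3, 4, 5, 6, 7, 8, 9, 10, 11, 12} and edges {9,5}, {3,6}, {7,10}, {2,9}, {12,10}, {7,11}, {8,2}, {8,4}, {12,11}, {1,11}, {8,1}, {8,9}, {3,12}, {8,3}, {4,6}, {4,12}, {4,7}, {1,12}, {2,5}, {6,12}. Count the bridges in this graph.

The edges on the cycle 8-4-6-3-8 are not bridges since each lies on that cycle.
Every edge lies on some cycle, so there are no bridges.

0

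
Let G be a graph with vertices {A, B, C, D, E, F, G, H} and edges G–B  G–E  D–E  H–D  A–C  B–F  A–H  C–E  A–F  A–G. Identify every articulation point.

none

Removing D, for instance, still leaves 1 component. No single vertex removal increases the component count — the graph has no articulation points.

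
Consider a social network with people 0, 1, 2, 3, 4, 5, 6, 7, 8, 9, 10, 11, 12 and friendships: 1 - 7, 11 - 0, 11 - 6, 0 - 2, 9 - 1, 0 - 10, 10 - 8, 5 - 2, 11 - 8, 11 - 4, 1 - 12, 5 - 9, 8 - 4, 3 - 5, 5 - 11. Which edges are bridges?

1-12, 1-7, 1-9, 11-6, 3-5, 5-9

The edges on the cycle 11-0-10-8-11 are not bridges since each lies on that cycle.
But removing 9 - 5 disconnects 9 from 5; removing 12 - 1 disconnects 12 from 1; removing 7 - 1 disconnects 7 from 1; removing 9 - 1 disconnects 9 from 1 — these are bridges.
In total 6 edges are bridges.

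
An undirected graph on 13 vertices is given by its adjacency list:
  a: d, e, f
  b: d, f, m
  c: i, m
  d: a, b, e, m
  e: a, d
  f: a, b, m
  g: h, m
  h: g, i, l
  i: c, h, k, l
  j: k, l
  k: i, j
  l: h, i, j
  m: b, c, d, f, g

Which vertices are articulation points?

m

Removing m increases the component count from 1 to 2, so m is a cut vertex.
By contrast removing h leaves 1 component; it is not a cut vertex. No other vertex is a cut vertex either.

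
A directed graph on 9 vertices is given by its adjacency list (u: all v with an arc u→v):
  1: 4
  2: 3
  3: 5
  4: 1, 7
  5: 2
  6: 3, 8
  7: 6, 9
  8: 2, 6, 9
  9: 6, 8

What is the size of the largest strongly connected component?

3

{2, 3, 5} are all mutually reachable — one SCC of size 3.
{6, 8, 9} are all mutually reachable — one SCC of size 3.
{1, 4} are all mutually reachable — one SCC of size 2.
{7} is an SCC by itself.
The largest has 3 vertices.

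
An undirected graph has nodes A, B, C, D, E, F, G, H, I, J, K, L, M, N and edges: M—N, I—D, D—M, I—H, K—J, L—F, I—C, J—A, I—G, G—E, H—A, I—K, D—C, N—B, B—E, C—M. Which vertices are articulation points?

I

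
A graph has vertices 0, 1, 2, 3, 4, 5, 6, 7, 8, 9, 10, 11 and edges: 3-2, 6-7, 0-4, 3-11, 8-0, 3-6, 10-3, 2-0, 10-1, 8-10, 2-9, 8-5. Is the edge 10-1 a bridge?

Removing 10-1 leaves no path between 10 and 1: the component count goes from 1 to 2. So it is a bridge.

Yes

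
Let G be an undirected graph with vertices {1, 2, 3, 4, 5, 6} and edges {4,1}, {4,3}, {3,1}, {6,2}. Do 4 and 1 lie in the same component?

From 4 we can reach 1, 3, 4, which includes 1.

Yes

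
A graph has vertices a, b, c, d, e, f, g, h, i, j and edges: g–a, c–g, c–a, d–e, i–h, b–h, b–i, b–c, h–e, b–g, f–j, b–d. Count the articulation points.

1

Removing b increases the component count from 2 to 3, so b is a cut vertex.
By contrast removing i leaves 2 components; it is not a cut vertex. No other vertex is a cut vertex either.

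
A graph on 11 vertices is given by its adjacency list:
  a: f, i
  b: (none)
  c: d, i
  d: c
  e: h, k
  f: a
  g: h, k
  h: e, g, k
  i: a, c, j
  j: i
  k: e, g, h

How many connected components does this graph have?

3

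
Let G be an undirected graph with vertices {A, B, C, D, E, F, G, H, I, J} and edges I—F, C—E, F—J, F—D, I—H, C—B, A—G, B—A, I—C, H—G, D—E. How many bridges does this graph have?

1

The edges on the cycle I-C-B-A-G-H-I are not bridges since each lies on that cycle.
But removing F—J disconnects F from J — this is a bridge.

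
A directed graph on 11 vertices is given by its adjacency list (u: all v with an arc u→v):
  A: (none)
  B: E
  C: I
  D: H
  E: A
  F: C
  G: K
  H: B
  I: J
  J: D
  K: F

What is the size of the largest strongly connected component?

{J} is an SCC by itself.
{F} is an SCC by itself.
{H} is an SCC by itself.
{E} is an SCC by itself.
{B} is an SCC by itself.
(and 6 more singleton SCCs)
The largest has 1 vertex.

1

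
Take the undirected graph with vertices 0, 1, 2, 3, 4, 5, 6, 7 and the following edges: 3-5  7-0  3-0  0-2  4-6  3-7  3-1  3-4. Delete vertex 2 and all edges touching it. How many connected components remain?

1

With 2 gone, the remaining components are: {0, 1, 3, 4, 5, 6, 7}.
That is 1 component.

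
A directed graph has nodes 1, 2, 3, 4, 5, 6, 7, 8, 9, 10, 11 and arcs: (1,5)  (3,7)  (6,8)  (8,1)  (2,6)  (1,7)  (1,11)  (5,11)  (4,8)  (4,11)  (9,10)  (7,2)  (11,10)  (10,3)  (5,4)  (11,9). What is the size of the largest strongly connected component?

{1, 2, 3, 4, 5, 6, 7, 8, 9, 10, 11} are all mutually reachable — one SCC of size 11.
The largest has 11 vertices.

11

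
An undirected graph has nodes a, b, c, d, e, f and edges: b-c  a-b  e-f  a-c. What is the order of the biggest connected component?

3

d is isolated — a component by itself.
Starting from e we can reach e, f. That is one component of size 2.
Starting from a we can reach a, b, c. That is one component of size 3.
The largest has 3 vertices.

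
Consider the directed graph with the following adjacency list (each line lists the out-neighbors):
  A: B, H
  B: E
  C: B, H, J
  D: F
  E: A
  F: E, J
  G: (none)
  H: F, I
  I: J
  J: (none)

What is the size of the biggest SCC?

5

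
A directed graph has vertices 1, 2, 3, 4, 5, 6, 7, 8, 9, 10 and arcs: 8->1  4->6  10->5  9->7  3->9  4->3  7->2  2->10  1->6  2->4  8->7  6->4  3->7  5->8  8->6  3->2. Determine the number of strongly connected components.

1

{1, 2, 3, 4, 5, 6, 7, 8, 9, 10} are all mutually reachable — one SCC of size 10.
That gives 1 strongly connected component.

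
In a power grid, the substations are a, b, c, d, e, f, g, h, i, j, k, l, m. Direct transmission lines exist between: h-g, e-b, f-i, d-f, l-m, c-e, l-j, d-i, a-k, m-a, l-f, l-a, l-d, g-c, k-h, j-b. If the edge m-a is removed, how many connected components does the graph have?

m and a are still connected via m-l-a, so the component count stays at 1.

1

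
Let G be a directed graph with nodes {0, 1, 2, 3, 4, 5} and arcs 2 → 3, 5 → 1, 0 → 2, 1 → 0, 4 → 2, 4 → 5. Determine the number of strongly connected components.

{1} is an SCC by itself.
{0} is an SCC by itself.
{2} is an SCC by itself.
{4} is an SCC by itself.
{3} is an SCC by itself.
(and 1 more singleton SCC)
That gives 6 strongly connected components.

6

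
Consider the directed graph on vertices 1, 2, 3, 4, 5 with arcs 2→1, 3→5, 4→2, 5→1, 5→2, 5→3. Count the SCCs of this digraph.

4

{3, 5} are all mutually reachable — one SCC of size 2.
{1} is an SCC by itself.
{4} is an SCC by itself.
{2} is an SCC by itself.
That gives 4 strongly connected components.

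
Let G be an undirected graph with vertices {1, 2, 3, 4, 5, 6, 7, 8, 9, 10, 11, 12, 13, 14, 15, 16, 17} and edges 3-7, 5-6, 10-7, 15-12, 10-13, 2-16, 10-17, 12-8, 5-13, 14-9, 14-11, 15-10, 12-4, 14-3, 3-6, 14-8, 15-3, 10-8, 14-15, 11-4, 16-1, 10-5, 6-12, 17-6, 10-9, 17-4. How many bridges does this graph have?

2

The edges on the cycle 14-15-10-17-6-3-14 are not bridges since each lies on that cycle.
But removing 2-16 disconnects 2 from 16; removing 1-16 disconnects 1 from 16 — these are bridges.
That makes 2 bridges.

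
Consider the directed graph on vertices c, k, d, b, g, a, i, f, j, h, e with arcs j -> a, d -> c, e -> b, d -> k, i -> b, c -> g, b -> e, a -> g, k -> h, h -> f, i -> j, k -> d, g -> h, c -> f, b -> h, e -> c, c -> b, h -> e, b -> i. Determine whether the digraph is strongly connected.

No

There is no directed path from f to d, so the graph is not strongly connected.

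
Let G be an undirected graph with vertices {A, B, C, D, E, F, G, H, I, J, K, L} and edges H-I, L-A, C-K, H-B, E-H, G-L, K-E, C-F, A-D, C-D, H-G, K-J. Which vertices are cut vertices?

C, H, K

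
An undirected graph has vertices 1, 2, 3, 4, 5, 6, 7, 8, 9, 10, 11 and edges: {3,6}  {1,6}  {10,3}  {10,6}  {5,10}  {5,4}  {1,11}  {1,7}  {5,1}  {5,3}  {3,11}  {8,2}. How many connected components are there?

3

9 is isolated — a component by itself.
Starting from 2 we can reach 2, 8. That is one component of size 2.
Starting from 1 we can reach 1, 3, 4, 5, 6, 7, 10, 11. That is one component of size 8.
Total: 3 components.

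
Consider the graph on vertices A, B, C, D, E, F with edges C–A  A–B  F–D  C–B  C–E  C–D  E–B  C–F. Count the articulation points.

1

Removing C increases the component count from 1 to 2, so C is a cut vertex.
By contrast removing F leaves 1 component; it is not a cut vertex. No other vertex is a cut vertex either.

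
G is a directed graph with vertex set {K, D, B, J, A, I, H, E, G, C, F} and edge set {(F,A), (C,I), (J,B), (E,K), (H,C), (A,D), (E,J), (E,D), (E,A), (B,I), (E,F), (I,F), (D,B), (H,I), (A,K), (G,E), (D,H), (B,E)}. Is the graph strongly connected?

No

There is no directed path from D to G, so the graph is not strongly connected.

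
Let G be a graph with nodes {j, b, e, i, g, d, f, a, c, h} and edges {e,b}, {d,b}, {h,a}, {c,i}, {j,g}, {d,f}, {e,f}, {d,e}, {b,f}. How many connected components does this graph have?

Starting from g we can reach g, j. That is one component of size 2.
Starting from c we can reach c, i. That is one component of size 2.
Starting from a we can reach a, h. That is one component of size 2.
Starting from b we can reach b, d, e, f. That is one component of size 4.
Total: 4 components.

4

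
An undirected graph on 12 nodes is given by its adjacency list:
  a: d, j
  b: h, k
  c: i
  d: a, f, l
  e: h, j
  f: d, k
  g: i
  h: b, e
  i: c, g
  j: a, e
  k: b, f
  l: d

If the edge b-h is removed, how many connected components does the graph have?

b and h are still connected via b-k-f-d-a-j-e-h, so the component count stays at 2.

2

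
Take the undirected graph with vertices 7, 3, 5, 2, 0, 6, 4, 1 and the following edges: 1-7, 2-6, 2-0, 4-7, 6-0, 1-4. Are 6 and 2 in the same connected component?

Yes

From 6 we can reach 0, 2, 6, which includes 2.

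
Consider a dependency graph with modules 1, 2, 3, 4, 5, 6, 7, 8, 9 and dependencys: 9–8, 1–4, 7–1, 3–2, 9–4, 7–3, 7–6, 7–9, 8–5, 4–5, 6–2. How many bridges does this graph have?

The edges on the cycle 9-8-5-4-9 are not bridges since each lies on that cycle.
Every edge lies on some cycle, so there are no bridges.

0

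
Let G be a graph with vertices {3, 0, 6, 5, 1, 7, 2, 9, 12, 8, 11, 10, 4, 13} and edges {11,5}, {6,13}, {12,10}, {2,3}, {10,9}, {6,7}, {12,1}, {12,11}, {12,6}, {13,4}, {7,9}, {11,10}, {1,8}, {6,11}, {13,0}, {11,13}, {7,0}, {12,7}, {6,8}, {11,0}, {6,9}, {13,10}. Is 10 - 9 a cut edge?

After removing 10 - 9, the path 10-12-6-9 still connects them, so the edge is not a bridge.

No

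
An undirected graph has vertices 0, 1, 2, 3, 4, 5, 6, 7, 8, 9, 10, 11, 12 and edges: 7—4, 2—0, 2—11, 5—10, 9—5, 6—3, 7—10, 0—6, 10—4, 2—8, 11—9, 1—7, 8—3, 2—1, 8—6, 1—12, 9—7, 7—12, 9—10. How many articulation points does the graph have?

Removing 2 increases the component count from 1 to 2, so 2 is a cut vertex.
By contrast removing 6 leaves 1 component; it is not a cut vertex. No other vertex is a cut vertex either.

1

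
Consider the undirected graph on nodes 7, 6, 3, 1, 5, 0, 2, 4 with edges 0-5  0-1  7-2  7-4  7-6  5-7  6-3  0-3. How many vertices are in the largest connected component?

Starting from 0 we can reach 0, 1, 2, 3, 4, 5, 6, 7. That is one component of size 8.
The largest has 8 vertices.

8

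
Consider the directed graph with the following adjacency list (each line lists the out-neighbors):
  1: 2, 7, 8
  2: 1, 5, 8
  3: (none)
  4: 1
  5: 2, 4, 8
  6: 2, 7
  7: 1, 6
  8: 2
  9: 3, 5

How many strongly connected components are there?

{1, 2, 4, 5, 6, 7, 8} are all mutually reachable — one SCC of size 7.
{9} is an SCC by itself.
{3} is an SCC by itself.
That gives 3 strongly connected components.

3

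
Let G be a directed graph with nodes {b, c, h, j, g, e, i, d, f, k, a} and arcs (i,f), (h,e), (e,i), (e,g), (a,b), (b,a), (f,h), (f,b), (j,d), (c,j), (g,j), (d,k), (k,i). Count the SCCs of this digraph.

3

{d, e, f, g, h, i, j, k} are all mutually reachable — one SCC of size 8.
{a, b} are all mutually reachable — one SCC of size 2.
{c} is an SCC by itself.
That gives 3 strongly connected components.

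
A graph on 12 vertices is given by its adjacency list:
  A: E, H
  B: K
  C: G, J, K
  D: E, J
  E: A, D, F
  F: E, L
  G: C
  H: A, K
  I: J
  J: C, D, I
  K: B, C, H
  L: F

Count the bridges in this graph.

5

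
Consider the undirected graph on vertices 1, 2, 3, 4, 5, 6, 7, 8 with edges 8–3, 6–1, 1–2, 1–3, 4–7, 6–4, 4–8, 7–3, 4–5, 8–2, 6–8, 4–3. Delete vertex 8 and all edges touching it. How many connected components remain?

1

With 8 gone, the remaining components are: {1, 2, 3, 4, 5, 6, 7}.
That is 1 component.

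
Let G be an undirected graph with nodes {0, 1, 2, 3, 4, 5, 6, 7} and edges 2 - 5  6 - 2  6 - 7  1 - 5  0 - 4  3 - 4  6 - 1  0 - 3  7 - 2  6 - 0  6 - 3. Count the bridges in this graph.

0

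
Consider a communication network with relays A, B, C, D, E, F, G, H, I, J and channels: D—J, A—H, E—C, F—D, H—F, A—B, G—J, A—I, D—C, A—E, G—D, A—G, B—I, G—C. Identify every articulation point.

A

Removing A increases the component count from 1 to 2, so A is a cut vertex.
By contrast removing J leaves 1 component; it is not a cut vertex. No other vertex is a cut vertex either.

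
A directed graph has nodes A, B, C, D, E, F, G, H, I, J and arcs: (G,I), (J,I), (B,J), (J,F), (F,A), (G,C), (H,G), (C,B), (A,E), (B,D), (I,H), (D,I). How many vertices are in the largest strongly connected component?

{B, C, D, G, H, I, J} are all mutually reachable — one SCC of size 7.
{F} is an SCC by itself.
{E} is an SCC by itself.
{A} is an SCC by itself.
The largest has 7 vertices.

7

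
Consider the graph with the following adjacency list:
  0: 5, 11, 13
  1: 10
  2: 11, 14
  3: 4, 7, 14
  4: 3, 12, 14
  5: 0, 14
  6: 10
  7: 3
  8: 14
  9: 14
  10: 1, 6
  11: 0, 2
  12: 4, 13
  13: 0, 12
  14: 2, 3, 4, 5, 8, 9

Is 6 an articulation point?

No

Deleting 6 leaves 2 components (was 2), so 6 is not a cut vertex.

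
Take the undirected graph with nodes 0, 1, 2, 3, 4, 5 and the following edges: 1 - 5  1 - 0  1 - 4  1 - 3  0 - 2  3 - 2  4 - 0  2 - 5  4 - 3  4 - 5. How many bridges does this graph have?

0

The edges on the cycle 1-4-5-1 are not bridges since each lies on that cycle.
Every edge lies on some cycle, so there are no bridges.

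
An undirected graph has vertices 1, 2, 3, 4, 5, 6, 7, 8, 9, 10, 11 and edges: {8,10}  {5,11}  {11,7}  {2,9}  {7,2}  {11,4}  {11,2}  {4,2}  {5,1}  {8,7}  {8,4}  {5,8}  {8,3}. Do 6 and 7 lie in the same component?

No

The component containing 6 is {6}, and 7 is not in it.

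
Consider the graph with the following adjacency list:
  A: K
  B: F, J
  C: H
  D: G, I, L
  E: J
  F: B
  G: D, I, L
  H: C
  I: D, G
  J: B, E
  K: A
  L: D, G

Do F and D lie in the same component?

No

The component containing F is {B, E, F, J}, and D is not in it.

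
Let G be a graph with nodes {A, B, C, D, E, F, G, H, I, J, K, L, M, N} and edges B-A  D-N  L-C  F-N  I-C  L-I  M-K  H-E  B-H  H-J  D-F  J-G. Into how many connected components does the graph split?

4

Starting from K we can reach K, M. That is one component of size 2.
Starting from C we can reach C, I, L. That is one component of size 3.
Starting from D we can reach D, F, N. That is one component of size 3.
Starting from A we can reach A, B, E, G, H, J. That is one component of size 6.
Total: 4 components.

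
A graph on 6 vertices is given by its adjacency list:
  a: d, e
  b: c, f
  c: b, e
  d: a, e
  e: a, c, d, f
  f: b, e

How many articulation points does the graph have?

Removing e increases the component count from 1 to 2, so e is a cut vertex.
By contrast removing a leaves 1 component; it is not a cut vertex. No other vertex is a cut vertex either.

1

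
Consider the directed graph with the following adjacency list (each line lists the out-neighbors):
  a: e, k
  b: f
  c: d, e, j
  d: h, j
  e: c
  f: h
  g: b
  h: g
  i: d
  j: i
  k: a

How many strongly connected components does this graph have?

{b, f, g, h} are all mutually reachable — one SCC of size 4.
{d, i, j} are all mutually reachable — one SCC of size 3.
{c, e} are all mutually reachable — one SCC of size 2.
{a, k} are all mutually reachable — one SCC of size 2.
That gives 4 strongly connected components.

4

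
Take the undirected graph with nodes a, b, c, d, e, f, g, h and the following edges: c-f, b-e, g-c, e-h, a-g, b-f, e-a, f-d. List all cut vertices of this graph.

e, f

Removing e increases the component count from 1 to 2, so e is a cut vertex.
Removing f increases the component count from 1 to 2, so f is a cut vertex.
By contrast removing c leaves 1 component; it is not a cut vertex. No other vertex is a cut vertex either.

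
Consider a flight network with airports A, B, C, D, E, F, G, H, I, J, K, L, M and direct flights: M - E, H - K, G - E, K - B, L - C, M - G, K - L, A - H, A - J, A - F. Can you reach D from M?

No

The component containing M is {E, G, M}, and D is not in it.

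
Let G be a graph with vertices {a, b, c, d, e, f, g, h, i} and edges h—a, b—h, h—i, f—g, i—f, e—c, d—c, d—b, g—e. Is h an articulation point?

Yes

Deleting h raises the number of components from 1 to 2, so h is a cut vertex.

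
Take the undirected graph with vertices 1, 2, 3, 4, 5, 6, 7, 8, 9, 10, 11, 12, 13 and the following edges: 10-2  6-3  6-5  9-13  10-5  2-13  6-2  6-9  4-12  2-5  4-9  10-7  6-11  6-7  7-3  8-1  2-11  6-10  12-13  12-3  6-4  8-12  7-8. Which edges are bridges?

The edges on the cycle 6-10-2-6 are not bridges since each lies on that cycle.
But removing 8-1 disconnects 8 from 1 — this is a bridge.

1-8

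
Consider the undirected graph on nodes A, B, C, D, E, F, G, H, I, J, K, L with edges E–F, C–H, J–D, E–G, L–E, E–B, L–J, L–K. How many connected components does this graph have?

A is isolated — a component by itself.
I is isolated — a component by itself.
Starting from C we can reach C, H. That is one component of size 2.
Starting from B we can reach B, D, E, F, G, J, K, L. That is one component of size 8.
Total: 4 components.

4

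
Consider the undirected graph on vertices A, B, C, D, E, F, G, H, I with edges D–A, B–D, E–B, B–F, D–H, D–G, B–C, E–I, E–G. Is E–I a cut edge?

Removing E–I leaves no path between E and I: the component count goes from 1 to 2. So it is a bridge.

Yes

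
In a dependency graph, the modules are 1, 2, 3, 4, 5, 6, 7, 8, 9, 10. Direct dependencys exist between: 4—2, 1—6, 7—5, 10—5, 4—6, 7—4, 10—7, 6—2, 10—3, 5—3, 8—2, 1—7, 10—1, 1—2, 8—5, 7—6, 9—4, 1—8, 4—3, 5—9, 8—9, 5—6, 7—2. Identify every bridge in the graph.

none

The edges on the cycle 1-8-2-6-1 are not bridges since each lies on that cycle.
Every edge lies on some cycle, so there are no bridges.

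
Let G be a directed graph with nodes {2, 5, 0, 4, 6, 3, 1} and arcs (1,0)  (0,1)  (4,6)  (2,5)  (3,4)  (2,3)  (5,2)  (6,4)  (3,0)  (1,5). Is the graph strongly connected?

There is no directed path from 4 to 2, so the graph is not strongly connected.

No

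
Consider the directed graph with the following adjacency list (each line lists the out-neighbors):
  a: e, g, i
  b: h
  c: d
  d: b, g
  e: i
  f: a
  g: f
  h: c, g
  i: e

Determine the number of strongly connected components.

3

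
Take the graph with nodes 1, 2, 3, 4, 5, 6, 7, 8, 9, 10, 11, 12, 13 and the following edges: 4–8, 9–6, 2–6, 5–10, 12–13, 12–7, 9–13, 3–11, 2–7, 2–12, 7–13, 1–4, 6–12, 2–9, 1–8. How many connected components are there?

Starting from 3 we can reach 3, 11. That is one component of size 2.
Starting from 5 we can reach 5, 10. That is one component of size 2.
Starting from 1 we can reach 1, 4, 8. That is one component of size 3.
Starting from 2 we can reach 2, 6, 7, 9, 12, 13. That is one component of size 6.
Total: 4 components.

4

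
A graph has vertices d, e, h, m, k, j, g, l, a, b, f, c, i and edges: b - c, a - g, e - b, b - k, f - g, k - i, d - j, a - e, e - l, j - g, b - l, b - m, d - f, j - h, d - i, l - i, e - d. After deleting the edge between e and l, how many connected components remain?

1

e and l are still connected via e-b-l, so the component count stays at 1.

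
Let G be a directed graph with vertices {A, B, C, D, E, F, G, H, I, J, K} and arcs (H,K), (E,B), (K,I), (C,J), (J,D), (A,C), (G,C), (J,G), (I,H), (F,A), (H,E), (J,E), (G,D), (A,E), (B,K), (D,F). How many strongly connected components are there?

{A, C, D, F, G, J} are all mutually reachable — one SCC of size 6.
{B, E, H, I, K} are all mutually reachable — one SCC of size 5.
That gives 2 strongly connected components.

2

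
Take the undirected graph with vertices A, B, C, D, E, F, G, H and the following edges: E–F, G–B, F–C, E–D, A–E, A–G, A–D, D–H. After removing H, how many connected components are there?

With H gone, the remaining components are: {A, B, C, D, E, F, G}.
That is 1 component.

1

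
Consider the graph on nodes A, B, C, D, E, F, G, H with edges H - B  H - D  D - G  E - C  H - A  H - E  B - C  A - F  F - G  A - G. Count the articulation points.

Removing H increases the component count from 1 to 2, so H is a cut vertex.
By contrast removing F leaves 1 component; it is not a cut vertex. No other vertex is a cut vertex either.

1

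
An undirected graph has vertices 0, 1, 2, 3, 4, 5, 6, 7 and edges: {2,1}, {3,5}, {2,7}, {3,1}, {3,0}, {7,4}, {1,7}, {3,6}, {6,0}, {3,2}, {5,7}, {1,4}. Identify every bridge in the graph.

none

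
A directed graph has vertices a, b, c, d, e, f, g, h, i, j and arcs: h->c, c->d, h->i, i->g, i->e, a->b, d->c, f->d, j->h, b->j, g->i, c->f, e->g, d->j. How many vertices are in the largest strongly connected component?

5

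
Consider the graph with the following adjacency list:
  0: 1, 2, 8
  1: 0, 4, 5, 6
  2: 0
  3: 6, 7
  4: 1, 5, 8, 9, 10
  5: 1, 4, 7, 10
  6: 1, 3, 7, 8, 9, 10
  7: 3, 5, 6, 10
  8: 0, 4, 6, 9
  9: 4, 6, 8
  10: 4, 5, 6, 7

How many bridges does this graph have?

The edges on the cycle 6-8-0-1-6 are not bridges since each lies on that cycle.
But removing 2-0 disconnects 2 from 0 — this is a bridge.

1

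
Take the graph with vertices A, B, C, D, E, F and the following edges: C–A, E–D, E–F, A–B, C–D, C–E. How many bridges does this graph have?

3

The edges on the cycle C-E-D-C are not bridges since each lies on that cycle.
But removing E–F disconnects E from F; removing A–B disconnects A from B; removing C–A disconnects C from A — these are bridges.
That makes 3 bridges.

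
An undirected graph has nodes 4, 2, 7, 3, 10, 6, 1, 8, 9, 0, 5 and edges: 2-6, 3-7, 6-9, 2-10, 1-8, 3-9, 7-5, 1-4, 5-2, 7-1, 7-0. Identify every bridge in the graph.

0-7, 1-4, 1-7, 1-8, 10-2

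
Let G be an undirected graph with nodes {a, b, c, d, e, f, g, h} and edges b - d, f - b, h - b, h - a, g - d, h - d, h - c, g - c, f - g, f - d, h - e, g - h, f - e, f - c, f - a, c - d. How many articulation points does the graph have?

0

Removing d, for instance, still leaves 1 component. No single vertex removal increases the component count — the graph has no articulation points.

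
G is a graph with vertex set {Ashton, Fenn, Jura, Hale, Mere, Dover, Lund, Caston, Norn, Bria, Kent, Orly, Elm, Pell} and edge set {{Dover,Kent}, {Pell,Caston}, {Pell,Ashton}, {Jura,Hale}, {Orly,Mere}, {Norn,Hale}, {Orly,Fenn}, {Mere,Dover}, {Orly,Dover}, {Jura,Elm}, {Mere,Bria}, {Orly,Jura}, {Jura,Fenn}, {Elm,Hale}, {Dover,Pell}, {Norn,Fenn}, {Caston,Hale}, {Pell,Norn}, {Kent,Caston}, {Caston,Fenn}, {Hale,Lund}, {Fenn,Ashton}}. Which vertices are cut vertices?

Hale, Mere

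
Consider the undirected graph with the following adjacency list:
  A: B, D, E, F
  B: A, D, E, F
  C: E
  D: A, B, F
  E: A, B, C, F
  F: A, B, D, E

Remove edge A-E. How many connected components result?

1

A and E are still connected via A-B-E, so the component count stays at 1.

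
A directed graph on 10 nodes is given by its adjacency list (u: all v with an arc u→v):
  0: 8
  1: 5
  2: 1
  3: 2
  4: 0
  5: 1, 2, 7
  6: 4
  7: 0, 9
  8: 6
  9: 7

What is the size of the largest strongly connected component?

4

{0, 4, 6, 8} are all mutually reachable — one SCC of size 4.
{1, 2, 5} are all mutually reachable — one SCC of size 3.
{7, 9} are all mutually reachable — one SCC of size 2.
{3} is an SCC by itself.
The largest has 4 vertices.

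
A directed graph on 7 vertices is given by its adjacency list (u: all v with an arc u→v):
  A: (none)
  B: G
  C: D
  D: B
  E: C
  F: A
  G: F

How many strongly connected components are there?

7

{G} is an SCC by itself.
{E} is an SCC by itself.
{D} is an SCC by itself.
{A} is an SCC by itself.
{C} is an SCC by itself.
(and 2 more singleton SCCs)
That gives 7 strongly connected components.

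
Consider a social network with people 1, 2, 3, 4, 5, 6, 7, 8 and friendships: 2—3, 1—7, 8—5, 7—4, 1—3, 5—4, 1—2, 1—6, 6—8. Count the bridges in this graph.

0

The edges on the cycle 1-2-3-1 are not bridges since each lies on that cycle.
Every edge lies on some cycle, so there are no bridges.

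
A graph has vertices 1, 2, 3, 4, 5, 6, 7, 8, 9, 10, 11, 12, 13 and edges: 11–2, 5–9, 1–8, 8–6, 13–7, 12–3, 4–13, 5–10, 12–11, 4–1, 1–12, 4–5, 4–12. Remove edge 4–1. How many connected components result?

1

4 and 1 are still connected via 4-12-1, so the component count stays at 1.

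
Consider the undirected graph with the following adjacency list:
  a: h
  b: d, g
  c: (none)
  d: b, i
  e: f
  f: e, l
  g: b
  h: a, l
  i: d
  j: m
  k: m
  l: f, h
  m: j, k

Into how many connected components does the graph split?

4

c is isolated — a component by itself.
Starting from j we can reach j, k, m. That is one component of size 3.
Starting from b we can reach b, d, g, i. That is one component of size 4.
Starting from a we can reach a, e, f, h, l. That is one component of size 5.
Total: 4 components.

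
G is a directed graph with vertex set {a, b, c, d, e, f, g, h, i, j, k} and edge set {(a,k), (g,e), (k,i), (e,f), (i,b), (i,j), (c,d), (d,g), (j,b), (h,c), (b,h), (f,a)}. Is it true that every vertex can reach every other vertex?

From d we can reach every vertex (a, b, c, d, e, f, g, h, i, j, k), and every vertex can reach d (a, b, c, d, e, f, g, h, i, j, k). So the whole graph is one strongly connected component.

Yes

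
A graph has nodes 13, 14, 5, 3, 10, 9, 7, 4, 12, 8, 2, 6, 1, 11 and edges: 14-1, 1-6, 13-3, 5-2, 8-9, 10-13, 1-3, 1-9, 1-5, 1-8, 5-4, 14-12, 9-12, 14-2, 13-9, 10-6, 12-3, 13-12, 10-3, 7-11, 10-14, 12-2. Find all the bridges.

The edges on the cycle 1-8-9-1 are not bridges since each lies on that cycle.
But removing 7-11 disconnects 7 from 11; removing 4-5 disconnects 4 from 5 — these are bridges.

11-7, 4-5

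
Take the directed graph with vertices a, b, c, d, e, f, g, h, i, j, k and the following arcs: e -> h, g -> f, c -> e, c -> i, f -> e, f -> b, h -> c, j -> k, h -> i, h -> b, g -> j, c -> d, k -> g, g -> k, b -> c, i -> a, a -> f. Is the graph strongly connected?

No

There is no directed path from f to k, so the graph is not strongly connected.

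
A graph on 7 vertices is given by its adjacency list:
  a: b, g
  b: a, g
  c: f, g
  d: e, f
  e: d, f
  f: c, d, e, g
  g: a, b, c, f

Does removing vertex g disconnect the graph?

Yes

Deleting g raises the number of components from 1 to 2, so g is a cut vertex.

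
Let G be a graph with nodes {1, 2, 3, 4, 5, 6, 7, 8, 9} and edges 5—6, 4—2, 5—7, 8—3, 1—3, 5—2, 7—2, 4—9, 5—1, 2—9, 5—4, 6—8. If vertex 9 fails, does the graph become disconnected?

No

Deleting 9 leaves 1 component (was 1) (its neighbors 2, 4 remain connected to each other), so 9 is not a cut vertex.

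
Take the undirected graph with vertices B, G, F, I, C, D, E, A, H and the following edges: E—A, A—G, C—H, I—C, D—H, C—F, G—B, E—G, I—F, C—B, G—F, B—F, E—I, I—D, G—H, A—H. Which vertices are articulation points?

none

Removing I, for instance, still leaves 1 component. No single vertex removal increases the component count — the graph has no articulation points.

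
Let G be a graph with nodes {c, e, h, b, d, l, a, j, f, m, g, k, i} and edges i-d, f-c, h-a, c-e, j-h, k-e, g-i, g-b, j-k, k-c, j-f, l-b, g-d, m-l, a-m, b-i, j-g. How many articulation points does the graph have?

1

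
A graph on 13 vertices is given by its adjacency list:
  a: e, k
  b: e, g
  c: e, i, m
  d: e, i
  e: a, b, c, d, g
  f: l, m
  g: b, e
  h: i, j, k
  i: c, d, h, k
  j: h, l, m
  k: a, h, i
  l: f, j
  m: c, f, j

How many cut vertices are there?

1

Removing e increases the component count from 1 to 2, so e is a cut vertex.
By contrast removing l leaves 1 component; it is not a cut vertex. No other vertex is a cut vertex either.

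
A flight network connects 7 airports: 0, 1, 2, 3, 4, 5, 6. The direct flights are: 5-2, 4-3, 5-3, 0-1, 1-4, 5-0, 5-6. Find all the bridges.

2-5, 5-6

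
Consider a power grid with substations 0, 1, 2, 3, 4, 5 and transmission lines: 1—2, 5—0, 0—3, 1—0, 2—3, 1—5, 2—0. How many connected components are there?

4 is isolated — a component by itself.
Starting from 0 we can reach 0, 1, 2, 3, 5. That is one component of size 5.
Total: 2 components.

2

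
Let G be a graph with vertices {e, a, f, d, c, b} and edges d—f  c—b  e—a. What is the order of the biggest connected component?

2

Starting from d we can reach d, f. That is one component of size 2.
Starting from a we can reach a, e. That is one component of size 2.
Starting from b we can reach b, c. That is one component of size 2.
The largest has 2 vertices.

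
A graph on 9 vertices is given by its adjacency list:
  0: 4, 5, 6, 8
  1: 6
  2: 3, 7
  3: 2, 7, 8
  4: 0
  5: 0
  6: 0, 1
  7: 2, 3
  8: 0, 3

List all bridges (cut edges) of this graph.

0-4, 0-5, 0-6, 0-8, 1-6, 3-8

The edges on the cycle 7-2-3-7 are not bridges since each lies on that cycle.
But removing 8-0 disconnects 8 from 0; removing 0-5 disconnects 0 from 5; removing 3-8 disconnects 3 from 8; removing 0-4 disconnects 0 from 4 — these are bridges.
In total 6 edges are bridges.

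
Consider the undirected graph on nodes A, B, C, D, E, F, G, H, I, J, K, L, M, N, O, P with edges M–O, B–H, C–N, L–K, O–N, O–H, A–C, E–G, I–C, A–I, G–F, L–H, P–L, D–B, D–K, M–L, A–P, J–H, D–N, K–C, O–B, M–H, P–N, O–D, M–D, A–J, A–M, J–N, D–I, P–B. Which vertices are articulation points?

Removing G increases the component count from 2 to 3, so G is a cut vertex.
By contrast removing L leaves 2 components; it is not a cut vertex. No other vertex is a cut vertex either.

G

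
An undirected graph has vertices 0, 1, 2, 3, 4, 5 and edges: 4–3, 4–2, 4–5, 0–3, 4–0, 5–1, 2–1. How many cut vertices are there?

1

Removing 4 increases the component count from 1 to 2, so 4 is a cut vertex.
By contrast removing 5 leaves 1 component; it is not a cut vertex. No other vertex is a cut vertex either.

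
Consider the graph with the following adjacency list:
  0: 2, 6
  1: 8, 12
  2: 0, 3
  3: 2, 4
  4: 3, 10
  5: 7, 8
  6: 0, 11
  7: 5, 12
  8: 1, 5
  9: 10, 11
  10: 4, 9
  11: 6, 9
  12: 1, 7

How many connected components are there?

Starting from 1 we can reach 1, 5, 7, 8, 12. That is one component of size 5.
Starting from 0 we can reach 0, 2, 3, 4, 6, 9, 10, 11. That is one component of size 8.
Total: 2 components.

2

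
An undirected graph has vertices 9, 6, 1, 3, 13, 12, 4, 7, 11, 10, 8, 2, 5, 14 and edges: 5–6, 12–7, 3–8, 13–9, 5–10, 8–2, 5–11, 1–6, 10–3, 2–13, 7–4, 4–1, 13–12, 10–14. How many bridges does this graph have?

The edges on the cycle 5-10-3-8-2-13-12-7-4-1-6-5 are not bridges since each lies on that cycle.
But removing 5–11 disconnects 5 from 11; removing 9–13 disconnects 9 from 13; removing 10–14 disconnects 10 from 14 — these are bridges.
That makes 3 bridges.

3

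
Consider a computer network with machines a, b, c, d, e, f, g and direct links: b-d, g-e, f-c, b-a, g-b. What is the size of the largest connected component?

5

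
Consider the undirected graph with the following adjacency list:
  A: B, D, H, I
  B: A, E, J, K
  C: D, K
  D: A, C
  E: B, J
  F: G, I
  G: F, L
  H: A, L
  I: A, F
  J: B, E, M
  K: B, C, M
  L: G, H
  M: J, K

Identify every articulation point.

Removing A increases the component count from 1 to 2, so A is a cut vertex.
By contrast removing I leaves 1 component; it is not a cut vertex. No other vertex is a cut vertex either.

A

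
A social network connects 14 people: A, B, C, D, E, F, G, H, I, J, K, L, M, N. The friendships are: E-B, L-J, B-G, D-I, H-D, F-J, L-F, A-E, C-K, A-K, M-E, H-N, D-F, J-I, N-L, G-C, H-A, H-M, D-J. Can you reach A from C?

From C we can reach A, B, C, D, E, F, G, H, I, J, K, L, M, N, which includes A.

Yes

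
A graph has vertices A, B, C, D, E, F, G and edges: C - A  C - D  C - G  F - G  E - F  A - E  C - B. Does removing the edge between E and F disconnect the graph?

No

After removing E - F, the path E-A-C-G-F still connects them, so the edge is not a bridge.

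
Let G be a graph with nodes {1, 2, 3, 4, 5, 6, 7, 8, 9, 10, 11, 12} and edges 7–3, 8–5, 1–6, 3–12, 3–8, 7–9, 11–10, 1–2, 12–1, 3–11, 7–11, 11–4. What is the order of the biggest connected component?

Starting from 1 we can reach 1, 2, 3, 4, 5, 6, 7, 8, 9, 10, 11, 12. That is one component of size 12.
The largest has 12 vertices.

12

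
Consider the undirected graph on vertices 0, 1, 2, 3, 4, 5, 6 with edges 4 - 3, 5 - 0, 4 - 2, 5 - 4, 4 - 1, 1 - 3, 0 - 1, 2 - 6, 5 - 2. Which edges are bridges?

2-6

The edges on the cycle 5-0-1-3-4-5 are not bridges since each lies on that cycle.
But removing 6 - 2 disconnects 6 from 2 — this is a bridge.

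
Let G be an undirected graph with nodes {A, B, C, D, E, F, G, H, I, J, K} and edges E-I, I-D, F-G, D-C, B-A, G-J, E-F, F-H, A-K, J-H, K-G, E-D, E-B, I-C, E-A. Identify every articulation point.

E

Removing E increases the component count from 1 to 2, so E is a cut vertex.
By contrast removing I leaves 1 component; it is not a cut vertex. No other vertex is a cut vertex either.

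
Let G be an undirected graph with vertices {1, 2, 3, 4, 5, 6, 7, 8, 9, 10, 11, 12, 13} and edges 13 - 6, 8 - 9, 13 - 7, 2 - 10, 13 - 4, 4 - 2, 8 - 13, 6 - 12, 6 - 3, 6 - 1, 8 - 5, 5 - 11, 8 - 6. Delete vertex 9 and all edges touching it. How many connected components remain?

1

With 9 gone, the remaining components are: {1, 2, 3, 4, 5, 6, 7, 8, 10, 11, 12, 13}.
That is 1 component.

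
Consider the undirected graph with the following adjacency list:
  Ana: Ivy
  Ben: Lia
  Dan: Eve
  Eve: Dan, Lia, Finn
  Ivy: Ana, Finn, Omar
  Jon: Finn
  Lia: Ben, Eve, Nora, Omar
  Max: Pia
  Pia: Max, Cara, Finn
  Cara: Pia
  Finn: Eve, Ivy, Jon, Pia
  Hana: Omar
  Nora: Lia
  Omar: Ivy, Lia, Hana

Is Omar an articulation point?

Deleting Omar raises the number of components from 1 to 2, so Omar is a cut vertex.

Yes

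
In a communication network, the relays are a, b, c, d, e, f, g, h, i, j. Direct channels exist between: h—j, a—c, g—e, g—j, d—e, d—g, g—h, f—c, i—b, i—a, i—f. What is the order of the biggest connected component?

Starting from d we can reach d, e, g, h, j. That is one component of size 5.
Starting from a we can reach a, b, c, f, i. That is one component of size 5.
The largest has 5 vertices.

5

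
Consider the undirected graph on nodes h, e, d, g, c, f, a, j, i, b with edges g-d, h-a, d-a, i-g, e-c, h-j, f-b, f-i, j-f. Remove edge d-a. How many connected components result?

2

d and a are still connected via d-g-i-f-j-h-a, so the component count stays at 2.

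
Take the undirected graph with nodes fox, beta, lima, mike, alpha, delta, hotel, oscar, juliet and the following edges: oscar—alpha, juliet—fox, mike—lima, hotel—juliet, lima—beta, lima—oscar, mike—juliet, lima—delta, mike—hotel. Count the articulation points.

4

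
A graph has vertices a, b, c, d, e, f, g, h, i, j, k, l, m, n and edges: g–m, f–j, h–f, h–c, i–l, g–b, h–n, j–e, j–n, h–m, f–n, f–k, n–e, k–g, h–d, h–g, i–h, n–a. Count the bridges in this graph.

The edges on the cycle h-f-j-e-n-h are not bridges since each lies on that cycle.
But removing d–h disconnects d from h; removing g–b disconnects g from b; removing i–h disconnects i from h; removing l–i disconnects l from i — these are bridges.
In total 6 edges are bridges.

6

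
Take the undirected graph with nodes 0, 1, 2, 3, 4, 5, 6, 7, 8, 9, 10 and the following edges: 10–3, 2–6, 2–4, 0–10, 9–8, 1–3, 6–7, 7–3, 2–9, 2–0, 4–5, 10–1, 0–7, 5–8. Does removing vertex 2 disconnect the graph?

Deleting 2 raises the number of components from 1 to 2, so 2 is a cut vertex.

Yes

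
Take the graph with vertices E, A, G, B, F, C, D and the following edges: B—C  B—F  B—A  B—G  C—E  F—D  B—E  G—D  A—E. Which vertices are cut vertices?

B

Removing B increases the component count from 1 to 2, so B is a cut vertex.
By contrast removing G leaves 1 component; it is not a cut vertex. No other vertex is a cut vertex either.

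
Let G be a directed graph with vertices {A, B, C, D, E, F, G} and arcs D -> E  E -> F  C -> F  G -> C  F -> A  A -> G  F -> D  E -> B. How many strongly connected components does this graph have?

2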